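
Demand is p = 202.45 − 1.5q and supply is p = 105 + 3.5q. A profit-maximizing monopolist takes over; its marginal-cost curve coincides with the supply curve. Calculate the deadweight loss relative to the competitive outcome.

Competitive equilibrium: 202.45 − 1.5q = 105 + 3.5q → q* = 19.49, p* = 173.215.
Marginal revenue: MR = 202.45 − 3q. Set MR = MC: 202.45 − 3q = 105 + 3.5q → q_m = 14.9923.
Price p_m = 202.45 − 1.5·14.9923 = 179.9616; MC(q_m) = 105 + 3.5·14.9923 = 157.4731.
Competitive q* = 19.49, so Δq = 4.4977; wedge = 179.9616 − 157.4731 = 22.4885.
DWL = ½ × 4.4977 × 22.4885 = 50.57.

50.57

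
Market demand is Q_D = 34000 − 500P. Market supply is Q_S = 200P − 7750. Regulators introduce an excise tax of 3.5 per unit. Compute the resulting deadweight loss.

875

In inverse form: demand P = 68 − 0.002Q, supply P = 38.75 + 0.005Q.
Competitive equilibrium: 68 − 0.002Q = 38.75 + 0.005Q → Q* = 4178.5714, P* = 59.6429.
With the tax, the buyer price exceeds the seller price by 3.5: (68 − 0.002Q) − (38.75 + 0.005Q) = 3.5 → Q' = 3678.5714.
ΔQ = 4178.5714 − 3678.5714 = 500; the wedge equals the tax, 3.5.
The triangle = ½ × 500 × 3.5 = 875.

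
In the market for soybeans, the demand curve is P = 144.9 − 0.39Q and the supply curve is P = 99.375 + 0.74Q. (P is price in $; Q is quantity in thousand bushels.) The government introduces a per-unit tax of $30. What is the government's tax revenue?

$412.17 thousand

Competitive equilibrium: 144.9 − 0.39Q = 99.375 + 0.74Q → Q* = 40.2876, P* = 129.1878.
With the tax, the buyer price exceeds the seller price by 30: (144.9 − 0.39Q) − (99.375 + 0.74Q) = 30 → Q' = 13.7389.
Tax revenue = 30 × 13.7389 = $412.17 thousand.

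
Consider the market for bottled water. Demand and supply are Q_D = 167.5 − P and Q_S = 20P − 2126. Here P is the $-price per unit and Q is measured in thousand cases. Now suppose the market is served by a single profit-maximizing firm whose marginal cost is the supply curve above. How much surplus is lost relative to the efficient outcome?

In inverse form: demand P = 167.5 − Q, supply P = 106.3 + 0.05Q.
Competitive equilibrium: 167.5 − Q = 106.3 + 0.05Q → Q* = 58.2857, P* = 109.2143.
Marginal revenue: MR = 167.5 − 2Q. Set MR = MC: 167.5 − 2Q = 106.3 + 0.05Q → Q_m = 29.8537.
Price P_m = 167.5 − 1·29.8537 = 137.6463; MC(Q_m) = 106.3 + 0.05·29.8537 = 107.7927.
Competitive Q* = 58.2857, so ΔQ = 28.432; wedge = 137.6463 − 107.7927 = 29.8536.
DWL = ½ × 28.432 × 29.8536 = $424.40 thousand.

$424.40 thousand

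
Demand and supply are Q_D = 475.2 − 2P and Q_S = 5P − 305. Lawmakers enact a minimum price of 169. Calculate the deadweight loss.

4635.65

In inverse form: demand P = 237.6 − 0.5Q, supply P = 61 + 0.2Q.
Competitive equilibrium: 237.6 − 0.5Q = 61 + 0.2Q → Q* = 252.2857, P* = 111.4571.
At the floor P = 169, quantity demanded = (237.6 − 169)/0.5 = 137.2.
Sellers' marginal cost at Q' = 137.2: 61 + 0.2·137.2 = 88.44.
ΔQ = 252.2857 − 137.2 = 115.0857; wedge = 169 − 88.44 = 80.56.
Deadweight loss = ½ × 115.0857 × 80.56 = 4635.65.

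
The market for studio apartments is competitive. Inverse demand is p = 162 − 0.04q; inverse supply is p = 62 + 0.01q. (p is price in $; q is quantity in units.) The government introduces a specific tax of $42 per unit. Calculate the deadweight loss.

Competitive equilibrium: 162 − 0.04q = 62 + 0.01q → q* = 2000, p* = 82.
With the tax, the buyer price exceeds the seller price by 42: (162 − 0.04q) − (62 + 0.01q) = 42 → q' = 1160.
Δq = 2000 − 1160 = 840; the wedge equals the tax, 42.
Deadweight loss = ½ × 840 × 42 = $17640.

$17640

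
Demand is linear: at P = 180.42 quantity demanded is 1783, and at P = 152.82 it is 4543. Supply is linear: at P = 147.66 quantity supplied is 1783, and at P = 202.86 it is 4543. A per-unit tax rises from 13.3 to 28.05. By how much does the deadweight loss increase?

10165.21

Demand slope = (152.82 − 180.42)/(4543 − 1783) = −0.01, so P = 198.25 − 0.01Q.
Supply slope = (202.86 − 147.66)/(4543 − 1783) = 0.02, so P = 112 + 0.02Q.
Competitive equilibrium: 198.25 − 0.01Q = 112 + 0.02Q → Q* = 2875, P* = 169.5.
For a per-unit tax t: ΔQ = t/0.03, so DWL = ½·t·(t/0.03) = t²/0.06.
At t = 13.3: DWL = 2948.167. At t = 28.05: DWL = 13113.375.
Increase = 13113.375 − 2948.167 = 10165.21.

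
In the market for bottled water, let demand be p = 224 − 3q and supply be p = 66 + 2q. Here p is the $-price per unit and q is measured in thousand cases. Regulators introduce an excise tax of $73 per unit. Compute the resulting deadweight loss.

$532.90 thousand

Competitive equilibrium: 224 − 3q = 66 + 2q → q* = 31.6, p* = 129.2.
With the tax, the buyer price exceeds the seller price by 73: (224 − 3q) − (66 + 2q) = 73 → q' = 17.
Δq = 31.6 − 17 = 14.6; the wedge equals the tax, 73.
The triangle = ½ × 14.6 × 73 = $532.90 thousand.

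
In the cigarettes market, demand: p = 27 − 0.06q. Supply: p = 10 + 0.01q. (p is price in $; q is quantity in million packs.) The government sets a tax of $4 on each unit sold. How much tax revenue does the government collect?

Competitive equilibrium: 27 − 0.06q = 10 + 0.01q → q* = 242.8571, p* = 12.4286.
With the tax, the buyer price exceeds the seller price by 4: (27 − 0.06q) − (10 + 0.01q) = 4 → q' = 185.7143.
Tax revenue = 4 × 185.7143 = $742.86 million.

$742.86 million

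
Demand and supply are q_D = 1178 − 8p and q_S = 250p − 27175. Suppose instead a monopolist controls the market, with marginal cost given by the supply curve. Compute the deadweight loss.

In inverse form: demand p = 147.25 − 0.125q, supply p = 108.7 + 0.004q.
Competitive equilibrium: 147.25 − 0.125q = 108.7 + 0.004q → q* = 298.8372, p* = 109.8953.
Marginal revenue: MR = 147.25 − 0.25q. Set MR = MC: 147.25 − 0.25q = 108.7 + 0.004q → q_m = 151.7717.
Price p_m = 147.25 − 0.125·151.7717 = 128.2785; MC(q_m) = 108.7 + 0.004·151.7717 = 109.3071.
Competitive q* = 298.8372, so Δq = 147.0655; wedge = 128.2785 − 109.3071 = 18.9714.
DWL = ½ × 147.0655 × 18.9714 = 1395.02.

1395.02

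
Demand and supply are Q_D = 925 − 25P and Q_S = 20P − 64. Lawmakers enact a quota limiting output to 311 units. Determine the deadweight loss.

187.53

In inverse form: demand P = 37 − 0.04Q, supply P = 3.2 + 0.05Q.
Competitive equilibrium: 37 − 0.04Q = 3.2 + 0.05Q → Q* = 375.5556, P* = 21.9778.
At Q = 311: demand price = 37 − 0.04·311 = 24.56; supply price = 3.2 + 0.05·311 = 18.75.
ΔQ = 375.5556 − 311 = 64.5556; wedge = 24.56 − 18.75 = 5.81.
DWL = ½ × 64.5556 × 5.81 = 187.53.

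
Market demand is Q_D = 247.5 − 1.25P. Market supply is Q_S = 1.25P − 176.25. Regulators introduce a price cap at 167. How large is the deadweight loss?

7.81

In inverse form: demand P = 198 − 0.8Q, supply P = 141 + 0.8Q.
Competitive equilibrium: 198 − 0.8Q = 141 + 0.8Q → Q* = 35.625, P* = 169.5.
At the ceiling P = 167, quantity supplied = (167 − 141)/0.8 = 32.5.
Willingness to pay at Q' = 32.5: 198 − 0.8·32.5 = 172.
ΔQ = 35.625 − 32.5 = 3.125; wedge = 172 − 167 = 5.
The triangle = ½ × 3.125 × 5 = 7.81.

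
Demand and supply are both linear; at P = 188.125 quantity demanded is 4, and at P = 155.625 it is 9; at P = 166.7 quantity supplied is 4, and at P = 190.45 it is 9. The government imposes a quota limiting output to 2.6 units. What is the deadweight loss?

61.42

Demand slope = (155.625 − 188.125)/(9 − 4) = −6.5, so P = 214.125 − 6.5Q.
Supply slope = (190.45 − 166.7)/(9 − 4) = 4.75, so P = 147.7 + 4.75Q.
Competitive equilibrium: 214.125 − 6.5Q = 147.7 + 4.75Q → Q* = 5.9044, P* = 175.7461.
At Q = 2.6: demand price = 214.125 − 6.5·2.6 = 197.225; supply price = 147.7 + 4.75·2.6 = 160.05.
ΔQ = 5.9044 − 2.6 = 3.3044; wedge = 197.225 − 160.05 = 37.175.
Welfare loss = ½ × 3.3044 × 37.175 = 61.42.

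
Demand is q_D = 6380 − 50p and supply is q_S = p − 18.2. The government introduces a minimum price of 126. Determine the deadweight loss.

In inverse form: demand p = 127.6 − 0.02q, supply p = 18.2 + q.
Competitive equilibrium: 127.6 − 0.02q = 18.2 + q → q* = 107.2549, p* = 125.4549.
At the floor p = 126, quantity demanded = (127.6 − 126)/0.02 = 80.
Sellers' marginal cost at q' = 80: 18.2 + 1·80 = 98.2.
Δq = 107.2549 − 80 = 27.2549; wedge = 126 − 98.2 = 27.8.
Deadweight loss = ½ × 27.2549 × 27.8 = 378.84.

378.84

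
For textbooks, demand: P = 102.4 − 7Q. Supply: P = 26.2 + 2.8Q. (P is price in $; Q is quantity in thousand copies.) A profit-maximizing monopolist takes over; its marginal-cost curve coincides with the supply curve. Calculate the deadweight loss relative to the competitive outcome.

$51.43 thousand

Competitive equilibrium: 102.4 − 7Q = 26.2 + 2.8Q → Q* = 7.7755, P* = 47.9714.
Marginal revenue: MR = 102.4 − 14Q. Set MR = MC: 102.4 − 14Q = 26.2 + 2.8Q → Q_m = 4.5357.
Price P_m = 102.4 − 7·4.5357 = 70.6501; MC(Q_m) = 26.2 + 2.8·4.5357 = 38.9.
Competitive Q* = 7.7755, so ΔQ = 3.2398; wedge = 70.6501 − 38.9 = 31.7501.
The triangle = ½ × 3.2398 × 31.7501 = $51.43 thousand.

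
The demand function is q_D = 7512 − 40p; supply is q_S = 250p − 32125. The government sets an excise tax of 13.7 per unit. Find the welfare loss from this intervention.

In inverse form: demand p = 187.8 − 0.025q, supply p = 128.5 + 0.004q.
Competitive equilibrium: 187.8 − 0.025q = 128.5 + 0.004q → q* = 2044.8276, p* = 136.6793.
With the tax, the buyer price exceeds the seller price by 13.7: (187.8 − 0.025q) − (128.5 + 0.004q) = 13.7 → q' = 1572.4138.
Δq = 2044.8276 − 1572.4138 = 472.4138; the wedge equals the tax, 13.7.
Deadweight loss = ½ × 472.4138 × 13.7 = 3236.03.

3236.03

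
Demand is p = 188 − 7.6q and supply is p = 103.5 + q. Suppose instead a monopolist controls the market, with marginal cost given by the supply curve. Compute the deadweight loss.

Competitive equilibrium: 188 − 7.6q = 103.5 + q → q* = 9.8256, p* = 113.3256.
Marginal revenue: MR = 188 − 15.2q. Set MR = MC: 188 − 15.2q = 103.5 + q → q_m = 5.216.
Price p_m = 188 − 7.6·5.216 = 148.3584; MC(q_m) = 103.5 + 1·5.216 = 108.716.
Competitive q* = 9.8256, so Δq = 4.6096; wedge = 148.3584 − 108.716 = 39.6424.
Welfare loss = ½ × 4.6096 × 39.6424 = 91.37.

91.37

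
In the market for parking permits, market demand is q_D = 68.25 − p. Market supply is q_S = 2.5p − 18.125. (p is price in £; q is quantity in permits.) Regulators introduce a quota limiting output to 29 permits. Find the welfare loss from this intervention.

In inverse form: demand p = 68.25 − q, supply p = 7.25 + 0.4q.
Competitive equilibrium: 68.25 − q = 7.25 + 0.4q → q* = 43.5714, p* = 24.6786.
At q = 29: demand price = 68.25 − 1·29 = 39.25; supply price = 7.25 + 0.4·29 = 18.85.
Δq = 43.5714 − 29 = 14.5714; wedge = 39.25 − 18.85 = 20.4.
Deadweight loss = ½ × 14.5714 × 20.4 = £148.63.

£148.63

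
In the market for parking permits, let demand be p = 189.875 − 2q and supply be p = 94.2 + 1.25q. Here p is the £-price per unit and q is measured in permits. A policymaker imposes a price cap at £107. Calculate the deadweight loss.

£598.94

Competitive equilibrium: 189.875 − 2q = 94.2 + 1.25q → q* = 29.43846, p* = 130.99808.
At the ceiling p = 107, quantity supplied = (107 − 94.2)/1.25 = 10.24.
Willingness to pay at q' = 10.24: 189.875 − 2·10.24 = 169.395.
Δq = 29.43846 − 10.24 = 19.19846; wedge = 169.395 − 107 = 62.395.
Deadweight loss = ½ × 19.19846 × 62.395 = £598.94.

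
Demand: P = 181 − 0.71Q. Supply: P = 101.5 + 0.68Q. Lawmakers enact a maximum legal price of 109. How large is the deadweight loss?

1481.18

Competitive equilibrium: 181 − 0.71Q = 101.5 + 0.68Q → Q* = 57.1942, P* = 140.3921.
At the ceiling P = 109, quantity supplied = (109 − 101.5)/0.68 = 11.0294.
Willingness to pay at Q' = 11.0294: 181 − 0.71·11.0294 = 173.1691.
ΔQ = 57.1942 − 11.0294 = 46.1648; wedge = 173.1691 − 109 = 64.1691.
Deadweight loss = ½ × 46.1648 × 64.1691 = 1481.18.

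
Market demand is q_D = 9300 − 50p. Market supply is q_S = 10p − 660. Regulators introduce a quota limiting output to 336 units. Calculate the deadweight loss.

In inverse form: demand p = 186 − 0.02q, supply p = 66 + 0.1q.
Competitive equilibrium: 186 − 0.02q = 66 + 0.1q → q* = 1000, p* = 166.
At q = 336: demand price = 186 − 0.02·336 = 179.28; supply price = 66 + 0.1·336 = 99.6.
Δq = 1000 − 336 = 664; wedge = 179.28 − 99.6 = 79.68.
DWL = ½ × 664 × 79.68 = 26453.76.

26453.76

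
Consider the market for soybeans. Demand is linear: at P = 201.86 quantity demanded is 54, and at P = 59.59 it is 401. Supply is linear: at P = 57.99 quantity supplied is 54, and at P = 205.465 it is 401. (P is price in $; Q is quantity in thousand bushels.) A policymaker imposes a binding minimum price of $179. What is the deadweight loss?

$5670.63 thousand

Demand slope = (59.59 − 201.86)/(401 − 54) = −0.41, so P = 224 − 0.41Q.
Supply slope = (205.465 − 57.99)/(401 − 54) = 0.425, so P = 35.04 + 0.425Q.
Competitive equilibrium: 224 − 0.41Q = 35.04 + 0.425Q → Q* = 226.2994, P* = 131.2172.
At the floor P = 179, quantity demanded = (224 − 179)/0.41 = 109.7561.
Sellers' marginal cost at Q' = 109.7561: 35.04 + 0.425·109.7561 = 81.6863.
ΔQ = 226.2994 − 109.7561 = 116.5433; wedge = 179 − 81.6863 = 97.3137.
The triangle = ½ × 116.5433 × 97.3137 = $5670.63 thousand.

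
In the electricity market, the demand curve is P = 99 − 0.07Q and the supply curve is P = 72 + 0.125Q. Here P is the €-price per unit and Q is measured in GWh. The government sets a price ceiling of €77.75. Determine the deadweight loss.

Competitive equilibrium: 99 − 0.07Q = 72 + 0.125Q → Q* = 138.4615, P* = 89.3077.
At the ceiling P = 77.75, quantity supplied = (77.75 − 72)/0.125 = 46.
Willingness to pay at Q' = 46: 99 − 0.07·46 = 95.78.
ΔQ = 138.4615 − 46 = 92.4615; wedge = 95.78 − 77.75 = 18.03.
The triangle = ½ × 92.4615 × 18.03 = €833.54.

€833.54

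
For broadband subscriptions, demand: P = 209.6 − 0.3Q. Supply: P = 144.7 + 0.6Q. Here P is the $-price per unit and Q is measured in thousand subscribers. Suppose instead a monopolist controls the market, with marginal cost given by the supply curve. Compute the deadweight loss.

$146.25 thousand

Competitive equilibrium: 209.6 − 0.3Q = 144.7 + 0.6Q → Q* = 72.1111, P* = 187.9667.
Marginal revenue: MR = 209.6 − 0.6Q. Set MR = MC: 209.6 − 0.6Q = 144.7 + 0.6Q → Q_m = 54.0833.
Price P_m = 209.6 − 0.3·54.0833 = 193.375; MC(Q_m) = 144.7 + 0.6·54.0833 = 177.15.
Competitive Q* = 72.1111, so ΔQ = 18.0278; wedge = 193.375 − 177.15 = 16.225.
Welfare loss = ½ × 18.0278 × 16.225 = $146.25 thousand.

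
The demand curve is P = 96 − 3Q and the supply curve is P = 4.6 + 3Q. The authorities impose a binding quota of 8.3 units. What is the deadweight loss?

Competitive equilibrium: 96 − 3Q = 4.6 + 3Q → Q* = 15.2333, P* = 50.3.
At Q = 8.3: demand price = 96 − 3·8.3 = 71.1; supply price = 4.6 + 3·8.3 = 29.5.
ΔQ = 15.2333 − 8.3 = 6.9333; wedge = 71.1 − 29.5 = 41.6.
Deadweight loss = ½ × 6.9333 × 41.6 = 144.21.

144.21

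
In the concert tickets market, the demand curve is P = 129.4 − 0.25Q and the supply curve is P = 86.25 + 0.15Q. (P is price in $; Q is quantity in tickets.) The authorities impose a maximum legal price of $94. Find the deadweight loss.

$631.88

Competitive equilibrium: 129.4 − 0.25Q = 86.25 + 0.15Q → Q* = 107.875, P* = 102.43125.
At the ceiling P = 94, quantity supplied = (94 − 86.25)/0.15 = 51.66667.
Willingness to pay at Q' = 51.66667: 129.4 − 0.25·51.66667 = 116.48333.
ΔQ = 107.875 − 51.66667 = 56.20833; wedge = 116.48333 − 94 = 22.48333.
The triangle = ½ × 56.20833 × 22.48333 = $631.88.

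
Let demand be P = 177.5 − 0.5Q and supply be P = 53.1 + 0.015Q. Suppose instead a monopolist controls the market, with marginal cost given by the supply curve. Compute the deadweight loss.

3645.96

Competitive equilibrium: 177.5 − 0.5Q = 53.1 + 0.015Q → Q* = 241.5534, P* = 56.7233.
Marginal revenue: MR = 177.5 − Q. Set MR = MC: 177.5 − Q = 53.1 + 0.015Q → Q_m = 122.5616.
Price P_m = 177.5 − 0.5·122.5616 = 116.2192; MC(Q_m) = 53.1 + 0.015·122.5616 = 54.9384.
Competitive Q* = 241.5534, so ΔQ = 118.9918; wedge = 116.2192 − 54.9384 = 61.2808.
Deadweight loss = ½ × 118.9918 × 61.2808 = 3645.96.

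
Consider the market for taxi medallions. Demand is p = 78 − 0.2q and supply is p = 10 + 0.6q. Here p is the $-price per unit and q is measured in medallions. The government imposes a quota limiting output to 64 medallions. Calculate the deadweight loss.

Competitive equilibrium: 78 − 0.2q = 10 + 0.6q → q* = 85, p* = 61.
At q = 64: demand price = 78 − 0.2·64 = 65.2; supply price = 10 + 0.6·64 = 48.4.
Δq = 85 − 64 = 21; wedge = 65.2 − 48.4 = 16.8.
The triangle = ½ × 21 × 16.8 = $176.40.

$176.40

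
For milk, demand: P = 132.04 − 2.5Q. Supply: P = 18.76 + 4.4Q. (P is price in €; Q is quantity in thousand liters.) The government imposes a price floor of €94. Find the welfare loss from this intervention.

Competitive equilibrium: 132.04 − 2.5Q = 18.76 + 4.4Q → Q* = 16.4174, P* = 90.9965.
At the floor P = 94, quantity demanded = (132.04 − 94)/2.5 = 15.216.
Sellers' marginal cost at Q' = 15.216: 18.76 + 4.4·15.216 = 85.7104.
ΔQ = 16.4174 − 15.216 = 1.2014; wedge = 94 − 85.7104 = 8.2896.
Welfare loss = ½ × 1.2014 × 8.2896 = €4.98 thousand.

€4.98 thousand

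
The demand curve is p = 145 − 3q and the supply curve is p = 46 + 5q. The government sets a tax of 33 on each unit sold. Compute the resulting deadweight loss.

68.06

Competitive equilibrium: 145 − 3q = 46 + 5q → q* = 12.375, p* = 107.875.
With the tax, the buyer price exceeds the seller price by 33: (145 − 3q) − (46 + 5q) = 33 → q' = 8.25.
Δq = 12.375 − 8.25 = 4.125; the wedge equals the tax, 33.
The triangle = ½ × 4.125 × 33 = 68.06.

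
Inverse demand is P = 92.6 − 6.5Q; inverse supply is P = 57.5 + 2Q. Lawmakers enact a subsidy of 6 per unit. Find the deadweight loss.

2.12

Competitive equilibrium: 92.6 − 6.5Q = 57.5 + 2Q → Q* = 4.1294, P* = 65.7588.
The subsidy lowers effective supply by 6: P = 51.5 + 2Q.
New quantity: 92.6 − 6.5Q = 51.5 + 2Q → Q' = 4.8353.
Overproduction ΔQ = 4.8353 − 4.1294 = 0.7059; wedge = subsidy = 6.
The triangle = ½ × 0.7059 × 6 = 2.12.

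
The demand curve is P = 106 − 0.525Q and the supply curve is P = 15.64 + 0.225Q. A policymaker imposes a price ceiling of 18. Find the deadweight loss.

4536.77

Competitive equilibrium: 106 − 0.525Q = 15.64 + 0.225Q → Q* = 120.48, P* = 42.748.
At the ceiling P = 18, quantity supplied = (18 − 15.64)/0.225 = 10.48889.
Willingness to pay at Q' = 10.48889: 106 − 0.525·10.48889 = 100.49333.
ΔQ = 120.48 − 10.48889 = 109.99111; wedge = 100.49333 − 18 = 82.49333.
DWL = ½ × 109.99111 × 82.49333 = 4536.77.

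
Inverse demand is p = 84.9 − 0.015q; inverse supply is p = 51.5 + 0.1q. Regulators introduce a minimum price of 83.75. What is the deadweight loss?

Competitive equilibrium: 84.9 − 0.015q = 51.5 + 0.1q → q* = 290.43478, p* = 80.54348.
At the floor p = 83.75, quantity demanded = (84.9 − 83.75)/0.015 = 76.66667.
Sellers' marginal cost at q' = 76.66667: 51.5 + 0.1·76.66667 = 59.16667.
Δq = 290.43478 − 76.66667 = 213.76811; wedge = 83.75 − 59.16667 = 24.58333.
The triangle = ½ × 213.76811 × 24.58333 = 2627.57.

2627.57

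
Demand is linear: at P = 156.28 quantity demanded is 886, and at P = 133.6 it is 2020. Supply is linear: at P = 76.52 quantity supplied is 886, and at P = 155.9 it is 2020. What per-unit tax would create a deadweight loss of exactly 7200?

Demand slope = (133.6 − 156.28)/(2020 − 886) = −0.02, so P = 174 − 0.02Q.
Supply slope = (155.9 − 76.52)/(2020 − 886) = 0.07, so P = 14.5 + 0.07Q.
Competitive equilibrium: 174 − 0.02Q = 14.5 + 0.07Q → Q* = 1772.2222, P* = 138.5556.
A tax t gives ΔQ = t/0.09 and wedge t, so DWL = t²/0.18.
t²/0.18 = 7200 → t² = 1296 → t = 36.

36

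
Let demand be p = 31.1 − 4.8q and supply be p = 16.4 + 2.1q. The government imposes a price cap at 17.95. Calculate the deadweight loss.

6.69

Competitive equilibrium: 31.1 − 4.8q = 16.4 + 2.1q → q* = 2.1304, p* = 20.8739.
At the ceiling p = 17.95, quantity supplied = (17.95 − 16.4)/2.1 = 0.7381.
Willingness to pay at q' = 0.7381: 31.1 − 4.8·0.7381 = 27.5571.
Δq = 2.1304 − 0.7381 = 1.3923; wedge = 27.5571 − 17.95 = 9.6071.
The triangle = ½ × 1.3923 × 9.6071 = 6.69.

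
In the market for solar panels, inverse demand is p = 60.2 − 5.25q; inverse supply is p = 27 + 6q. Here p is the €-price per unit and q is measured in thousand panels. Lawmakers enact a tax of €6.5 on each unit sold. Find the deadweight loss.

Competitive equilibrium: 60.2 − 5.25q = 27 + 6q → q* = 2.9511, p* = 44.7067.
With the tax, the buyer price exceeds the seller price by 6.5: (60.2 − 5.25q) − (27 + 6q) = 6.5 → q' = 2.3733.
Δq = 2.9511 − 2.3733 = 0.5778; the wedge equals the tax, 6.5.
DWL = ½ × 0.5778 × 6.5 = €1.88 thousand.

€1.88 thousand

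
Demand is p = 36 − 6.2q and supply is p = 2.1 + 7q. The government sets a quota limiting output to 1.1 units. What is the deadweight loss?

Competitive equilibrium: 36 − 6.2q = 2.1 + 7q → q* = 2.5682, p* = 20.0773.
At q = 1.1: demand price = 36 − 6.2·1.1 = 29.18; supply price = 2.1 + 7·1.1 = 9.8.
Δq = 2.5682 − 1.1 = 1.4682; wedge = 29.18 − 9.8 = 19.38.
DWL = ½ × 1.4682 × 19.38 = 14.23.

14.23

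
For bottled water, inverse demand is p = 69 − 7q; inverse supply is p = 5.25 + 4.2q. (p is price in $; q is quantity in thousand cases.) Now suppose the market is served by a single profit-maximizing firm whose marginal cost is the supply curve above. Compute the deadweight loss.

Competitive equilibrium: 69 − 7q = 5.25 + 4.2q → q* = 5.692, p* = 29.1563.
Marginal revenue: MR = 69 − 14q. Set MR = MC: 69 − 14q = 5.25 + 4.2q → q_m = 3.5027.
Price p_m = 69 − 7·3.5027 = 44.4811; MC(q_m) = 5.25 + 4.2·3.5027 = 19.9613.
Competitive q* = 5.692, so Δq = 2.1893; wedge = 44.4811 − 19.9613 = 24.5198.
Welfare loss = ½ × 2.1893 × 24.5198 = $26.84 thousand.

$26.84 thousand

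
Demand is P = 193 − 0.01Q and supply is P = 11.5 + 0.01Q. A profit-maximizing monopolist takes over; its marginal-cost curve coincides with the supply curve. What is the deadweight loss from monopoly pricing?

91506.25

Competitive equilibrium: 193 − 0.01Q = 11.5 + 0.01Q → Q* = 9075, P* = 102.25.
Marginal revenue: MR = 193 − 0.02Q. Set MR = MC: 193 − 0.02Q = 11.5 + 0.01Q → Q_m = 6050.
Price P_m = 193 − 0.01·6050 = 132.5; MC(Q_m) = 11.5 + 0.01·6050 = 72.
Competitive Q* = 9075, so ΔQ = 3025; wedge = 132.5 − 72 = 60.5.
Welfare loss = ½ × 3025 × 60.5 = 91506.25.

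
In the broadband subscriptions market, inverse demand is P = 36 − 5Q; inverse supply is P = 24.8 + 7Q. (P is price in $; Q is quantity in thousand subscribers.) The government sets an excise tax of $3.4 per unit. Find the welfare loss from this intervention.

$0.48 thousand

Competitive equilibrium: 36 − 5Q = 24.8 + 7Q → Q* = 0.9333, P* = 31.3333.
With the tax, the buyer price exceeds the seller price by 3.4: (36 − 5Q) − (24.8 + 7Q) = 3.4 → Q' = 0.65.
ΔQ = 0.9333 − 0.65 = 0.2833; the wedge equals the tax, 3.4.
Welfare loss = ½ × 0.2833 × 3.4 = $0.48 thousand.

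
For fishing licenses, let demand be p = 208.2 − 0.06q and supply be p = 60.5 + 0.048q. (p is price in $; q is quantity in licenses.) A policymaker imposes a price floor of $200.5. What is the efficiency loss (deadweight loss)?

Competitive equilibrium: 208.2 − 0.06q = 60.5 + 0.048q → q* = 1367.5926, p* = 126.1444.
At the floor p = 200.5, quantity demanded = (208.2 − 200.5)/0.06 = 128.3333.
Sellers' marginal cost at q' = 128.3333: 60.5 + 0.048·128.3333 = 66.66.
Δq = 1367.5926 − 128.3333 = 1239.2593; wedge = 200.5 − 66.66 = 133.84.
Deadweight loss = ½ × 1239.2593 × 133.84 = $82931.23.

$82931.23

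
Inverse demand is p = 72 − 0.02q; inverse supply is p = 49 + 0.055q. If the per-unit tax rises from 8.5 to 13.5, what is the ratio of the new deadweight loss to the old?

2.522

Competitive equilibrium: 72 − 0.02q = 49 + 0.055q → q* = 306.6667, p* = 65.8667.
For a per-unit tax t: Δq = t/0.075, so DWL = ½·t·(t/0.075) = t²/0.15.
At t = 8.5: DWL = 481.667. At t = 13.5: DWL = 1215.
Ratio = (13.5/8.5)² = 2.522.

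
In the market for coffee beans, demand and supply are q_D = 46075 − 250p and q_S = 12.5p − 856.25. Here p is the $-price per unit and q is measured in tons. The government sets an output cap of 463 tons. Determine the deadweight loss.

$35207.38

In inverse form: demand p = 184.3 − 0.004q, supply p = 68.5 + 0.08q.
Competitive equilibrium: 184.3 − 0.004q = 68.5 + 0.08q → q* = 1378.5714, p* = 178.7857.
At q = 463: demand price = 184.3 − 0.004·463 = 182.448; supply price = 68.5 + 0.08·463 = 105.54.
Δq = 1378.5714 − 463 = 915.5714; wedge = 182.448 − 105.54 = 76.908.
DWL = ½ × 915.5714 × 76.908 = $35207.38.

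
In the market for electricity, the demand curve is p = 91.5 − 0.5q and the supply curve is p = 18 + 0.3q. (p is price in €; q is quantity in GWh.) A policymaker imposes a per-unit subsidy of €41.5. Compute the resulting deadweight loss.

Competitive equilibrium: 91.5 − 0.5q = 18 + 0.3q → q* = 91.875, p* = 45.5625.
The subsidy lowers effective supply by 41.5: p = 0.3q − 23.5.
New quantity: 91.5 − 0.5q = 0.3q − 23.5 → q' = 143.75.
Overproduction Δq = 143.75 − 91.875 = 51.875; wedge = subsidy = 41.5.
Welfare loss = ½ × 51.875 × 41.5 = €1076.41.

€1076.41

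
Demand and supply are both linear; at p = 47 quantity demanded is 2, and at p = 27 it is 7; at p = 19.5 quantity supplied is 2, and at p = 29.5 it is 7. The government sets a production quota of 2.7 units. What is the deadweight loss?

Demand slope = (27 − 47)/(7 − 2) = −4, so p = 55 − 4q.
Supply slope = (29.5 − 19.5)/(7 − 2) = 2, so p = 15.5 + 2q.
Competitive equilibrium: 55 − 4q = 15.5 + 2q → q* = 6.5833, p* = 28.6667.
At q = 2.7: demand price = 55 − 4·2.7 = 44.2; supply price = 15.5 + 2·2.7 = 20.9.
Δq = 6.5833 − 2.7 = 3.8833; wedge = 44.2 − 20.9 = 23.3.
Welfare loss = ½ × 3.8833 × 23.3 = 45.24.

45.24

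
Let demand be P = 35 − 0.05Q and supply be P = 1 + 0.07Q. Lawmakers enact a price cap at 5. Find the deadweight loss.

Competitive equilibrium: 35 − 0.05Q = 1 + 0.07Q → Q* = 283.3333, P* = 20.8333.
At the ceiling P = 5, quantity supplied = (5 − 1)/0.07 = 57.1429.
Willingness to pay at Q' = 57.1429: 35 − 0.05·57.1429 = 32.1429.
ΔQ = 283.3333 − 57.1429 = 226.1904; wedge = 32.1429 − 5 = 27.1429.
The triangle = ½ × 226.1904 × 27.1429 = 3069.73.

3069.73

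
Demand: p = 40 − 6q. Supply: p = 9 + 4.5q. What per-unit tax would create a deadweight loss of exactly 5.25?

10.5

Competitive equilibrium: 40 − 6q = 9 + 4.5q → q* = 2.9524, p* = 22.2857.
A tax t gives Δq = t/10.5 and wedge t, so DWL = t²/21.
t²/21 = 5.25 → t² = 110.25 → t = 10.5.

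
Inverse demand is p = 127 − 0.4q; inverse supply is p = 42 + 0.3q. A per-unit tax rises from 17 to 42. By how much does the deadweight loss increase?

1053.57

Competitive equilibrium: 127 − 0.4q = 42 + 0.3q → q* = 121.4286, p* = 78.4286.
For a per-unit tax t: Δq = t/0.7, so DWL = ½·t·(t/0.7) = t²/1.4.
At t = 17: DWL = 206.429. At t = 42: DWL = 1260.
Increase = 1260 − 206.429 = 1053.57.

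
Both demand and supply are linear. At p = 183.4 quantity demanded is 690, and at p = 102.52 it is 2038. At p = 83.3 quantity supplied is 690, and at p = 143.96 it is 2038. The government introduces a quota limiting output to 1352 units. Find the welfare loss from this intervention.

Demand slope = (102.52 − 183.4)/(2038 − 690) = −0.06, so p = 224.8 − 0.06q.
Supply slope = (143.96 − 83.3)/(2038 − 690) = 0.045, so p = 52.25 + 0.045q.
Competitive equilibrium: 224.8 − 0.06q = 52.25 + 0.045q → q* = 1643.3333, p* = 126.2.
At q = 1352: demand price = 224.8 − 0.06·1352 = 143.68; supply price = 52.25 + 0.045·1352 = 113.09.
Δq = 1643.3333 − 1352 = 291.3333; wedge = 143.68 − 113.09 = 30.59.
DWL = ½ × 291.3333 × 30.59 = 4455.94.

4455.94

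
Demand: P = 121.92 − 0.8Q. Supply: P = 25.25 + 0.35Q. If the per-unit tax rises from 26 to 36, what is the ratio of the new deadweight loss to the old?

1.917

Competitive equilibrium: 121.92 − 0.8Q = 25.25 + 0.35Q → Q* = 84.0609, P* = 54.6713.
For a per-unit tax t: ΔQ = t/1.15, so DWL = ½·t·(t/1.15) = t²/2.3.
At t = 26: DWL = 293.913. At t = 36: DWL = 563.478.
Ratio = (36/26)² = 1.917.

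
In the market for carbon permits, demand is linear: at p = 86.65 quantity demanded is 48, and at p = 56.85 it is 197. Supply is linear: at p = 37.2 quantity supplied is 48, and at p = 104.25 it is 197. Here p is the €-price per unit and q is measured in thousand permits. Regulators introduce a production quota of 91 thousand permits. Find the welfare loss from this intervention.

€355.58 thousand

Demand slope = (56.85 − 86.65)/(197 − 48) = −0.2, so p = 96.25 − 0.2q.
Supply slope = (104.25 − 37.2)/(197 − 48) = 0.45, so p = 15.6 + 0.45q.
Competitive equilibrium: 96.25 − 0.2q = 15.6 + 0.45q → q* = 124.0769, p* = 71.4346.
At q = 91: demand price = 96.25 − 0.2·91 = 78.05; supply price = 15.6 + 0.45·91 = 56.55.
Δq = 124.0769 − 91 = 33.0769; wedge = 78.05 − 56.55 = 21.5.
Welfare loss = ½ × 33.0769 × 21.5 = €355.58 thousand.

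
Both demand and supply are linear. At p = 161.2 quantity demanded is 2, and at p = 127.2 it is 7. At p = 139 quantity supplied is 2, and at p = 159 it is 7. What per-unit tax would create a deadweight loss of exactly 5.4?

10.8

Demand slope = (127.2 − 161.2)/(7 − 2) = −6.8, so p = 174.8 − 6.8q.
Supply slope = (159 − 139)/(7 − 2) = 4, so p = 131 + 4q.
Competitive equilibrium: 174.8 − 6.8q = 131 + 4q → q* = 4.0556, p* = 147.2222.
A tax t gives Δq = t/10.8 and wedge t, so DWL = t²/21.6.
t²/21.6 = 5.4 → t² = 116.64 → t = 10.8.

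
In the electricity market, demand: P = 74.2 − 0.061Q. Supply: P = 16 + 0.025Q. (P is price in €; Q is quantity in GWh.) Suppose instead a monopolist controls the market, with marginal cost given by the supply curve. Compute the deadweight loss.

€3391.12

Competitive equilibrium: 74.2 − 0.061Q = 16 + 0.025Q → Q* = 676.744186, P* = 32.918605.
Marginal revenue: MR = 74.2 − 0.122Q. Set MR = MC: 74.2 − 0.122Q = 16 + 0.025Q → Q_m = 395.918367.
Price P_m = 74.2 − 0.061·395.918367 = 50.04898; MC(Q_m) = 16 + 0.025·395.918367 = 25.897959.
Competitive Q* = 676.744186, so ΔQ = 280.825819; wedge = 50.04898 − 25.897959 = 24.151021.
Deadweight loss = ½ × 280.825819 × 24.151021 = €3391.12.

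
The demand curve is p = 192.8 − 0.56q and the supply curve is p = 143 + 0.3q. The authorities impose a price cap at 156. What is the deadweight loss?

91.33

Competitive equilibrium: 192.8 − 0.56q = 143 + 0.3q → q* = 57.907, p* = 160.3721.
At the ceiling p = 156, quantity supplied = (156 − 143)/0.3 = 43.3333.
Willingness to pay at q' = 43.3333: 192.8 − 0.56·43.3333 = 168.5334.
Δq = 57.907 − 43.3333 = 14.5737; wedge = 168.5334 − 156 = 12.5334.
The triangle = ½ × 14.5737 × 12.5334 = 91.33.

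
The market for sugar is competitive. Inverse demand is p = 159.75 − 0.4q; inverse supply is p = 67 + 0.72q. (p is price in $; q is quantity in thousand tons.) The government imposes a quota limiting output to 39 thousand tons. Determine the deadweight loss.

$1074.94 thousand

Competitive equilibrium: 159.75 − 0.4q = 67 + 0.72q → q* = 82.8125, p* = 126.625.
At q = 39: demand price = 159.75 − 0.4·39 = 144.15; supply price = 67 + 0.72·39 = 95.08.
Δq = 82.8125 − 39 = 43.8125; wedge = 144.15 − 95.08 = 49.07.
DWL = ½ × 43.8125 × 49.07 = $1074.94 thousand.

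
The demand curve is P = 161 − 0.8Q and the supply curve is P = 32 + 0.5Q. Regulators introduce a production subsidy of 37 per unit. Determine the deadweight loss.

526.54

Competitive equilibrium: 161 − 0.8Q = 32 + 0.5Q → Q* = 99.2308, P* = 81.6154.
The subsidy lowers effective supply by 37: P = 0.5Q − 5.
New quantity: 161 − 0.8Q = 0.5Q − 5 → Q' = 127.6923.
Overproduction ΔQ = 127.6923 − 99.2308 = 28.4615; wedge = subsidy = 37.
Deadweight loss = ½ × 28.4615 × 37 = 526.54.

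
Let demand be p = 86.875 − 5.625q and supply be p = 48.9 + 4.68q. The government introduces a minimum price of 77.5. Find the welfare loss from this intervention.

Competitive equilibrium: 86.875 − 5.625q = 48.9 + 4.68q → q* = 3.6851, p* = 66.1463.
At the floor p = 77.5, quantity demanded = (86.875 − 77.5)/5.625 = 1.6667.
Sellers' marginal cost at q' = 1.6667: 48.9 + 4.68·1.6667 = 56.7002.
Δq = 3.6851 − 1.6667 = 2.0184; wedge = 77.5 − 56.7002 = 20.7998.
The triangle = ½ × 2.0184 × 20.7998 = 20.99.

20.99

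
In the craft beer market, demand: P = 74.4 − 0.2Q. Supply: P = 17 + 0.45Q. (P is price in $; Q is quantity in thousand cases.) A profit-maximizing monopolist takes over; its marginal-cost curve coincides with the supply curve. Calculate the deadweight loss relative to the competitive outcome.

$140.31 thousand

Competitive equilibrium: 74.4 − 0.2Q = 17 + 0.45Q → Q* = 88.3077, P* = 56.7385.
Marginal revenue: MR = 74.4 − 0.4Q. Set MR = MC: 74.4 − 0.4Q = 17 + 0.45Q → Q_m = 67.5294.
Price P_m = 74.4 − 0.2·67.5294 = 60.8941; MC(Q_m) = 17 + 0.45·67.5294 = 47.3882.
Competitive Q* = 88.3077, so ΔQ = 20.7783; wedge = 60.8941 − 47.3882 = 13.5059.
Welfare loss = ½ × 20.7783 × 13.5059 = $140.31 thousand.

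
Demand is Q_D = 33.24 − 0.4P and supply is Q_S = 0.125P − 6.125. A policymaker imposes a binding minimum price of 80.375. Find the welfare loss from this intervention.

24.44

In inverse form: demand P = 83.1 − 2.5Q, supply P = 49 + 8Q.
Competitive equilibrium: 83.1 − 2.5Q = 49 + 8Q → Q* = 3.2476, P* = 74.981.
At the floor P = 80.375, quantity demanded = (83.1 − 80.375)/2.5 = 1.09.
Sellers' marginal cost at Q' = 1.09: 49 + 8·1.09 = 57.72.
ΔQ = 3.2476 − 1.09 = 2.1576; wedge = 80.375 − 57.72 = 22.655.
Deadweight loss = ½ × 2.1576 × 22.655 = 24.44.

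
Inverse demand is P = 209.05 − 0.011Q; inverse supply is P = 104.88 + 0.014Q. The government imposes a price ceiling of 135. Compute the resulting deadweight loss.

50771.52

Competitive equilibrium: 209.05 − 0.011Q = 104.88 + 0.014Q → Q* = 4166.8, P* = 163.2152.
At the ceiling P = 135, quantity supplied = (135 − 104.88)/0.014 = 2151.4285714.
Willingness to pay at Q' = 2151.4285714: 209.05 − 0.011·2151.4285714 = 185.3842857.
ΔQ = 4166.8 − 2151.4285714 = 2015.3714286; wedge = 185.3842857 − 135 = 50.3842857.
Deadweight loss = ½ × 2015.3714286 × 50.3842857 = 50771.52.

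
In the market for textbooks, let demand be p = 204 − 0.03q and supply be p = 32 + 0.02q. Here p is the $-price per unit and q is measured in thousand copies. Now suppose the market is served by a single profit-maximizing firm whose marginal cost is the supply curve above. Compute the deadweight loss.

Competitive equilibrium: 204 − 0.03q = 32 + 0.02q → q* = 3440, p* = 100.8.
Marginal revenue: MR = 204 − 0.06q. Set MR = MC: 204 − 0.06q = 32 + 0.02q → q_m = 2150.
Price p_m = 204 − 0.03·2150 = 139.5; MC(q_m) = 32 + 0.02·2150 = 75.
Competitive q* = 3440, so Δq = 1290; wedge = 139.5 − 75 = 64.5.
The triangle = ½ × 1290 × 64.5 = $41602.50 thousand.

$41602.50 thousand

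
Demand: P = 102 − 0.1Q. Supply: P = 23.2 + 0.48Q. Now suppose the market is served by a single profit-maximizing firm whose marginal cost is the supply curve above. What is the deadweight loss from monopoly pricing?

Competitive equilibrium: 102 − 0.1Q = 23.2 + 0.48Q → Q* = 135.8621, P* = 88.4138.
Marginal revenue: MR = 102 − 0.2Q. Set MR = MC: 102 − 0.2Q = 23.2 + 0.48Q → Q_m = 115.8824.
Price P_m = 102 − 0.1·115.8824 = 90.4118; MC(Q_m) = 23.2 + 0.48·115.8824 = 78.8236.
Competitive Q* = 135.8621, so ΔQ = 19.9797; wedge = 90.4118 − 78.8236 = 11.5882.
The triangle = ½ × 19.9797 × 11.5882 = 115.76.

115.76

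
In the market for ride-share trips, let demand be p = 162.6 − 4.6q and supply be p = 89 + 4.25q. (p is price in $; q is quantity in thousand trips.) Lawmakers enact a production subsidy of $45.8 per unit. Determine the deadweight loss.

$118.51 thousand

Competitive equilibrium: 162.6 − 4.6q = 89 + 4.25q → q* = 8.3164, p* = 124.3446.
The subsidy lowers effective supply by 45.8: p = 43.2 + 4.25q.
New quantity: 162.6 − 4.6q = 43.2 + 4.25q → q' = 13.4915.
Overproduction Δq = 13.4915 − 8.3164 = 5.1751; wedge = subsidy = 45.8.
The triangle = ½ × 5.1751 × 45.8 = $118.51 thousand.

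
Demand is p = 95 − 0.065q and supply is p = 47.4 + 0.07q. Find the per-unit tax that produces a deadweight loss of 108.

Competitive equilibrium: 95 − 0.065q = 47.4 + 0.07q → q* = 352.5926, p* = 72.0815.
A tax t gives Δq = t/0.135 and wedge t, so DWL = t²/0.27.
t²/0.27 = 108 → t² = 29.16 → t = 5.4.

5.4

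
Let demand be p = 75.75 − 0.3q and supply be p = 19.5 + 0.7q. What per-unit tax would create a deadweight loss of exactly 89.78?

Competitive equilibrium: 75.75 − 0.3q = 19.5 + 0.7q → q* = 56.25, p* = 58.875.
A tax t gives Δq = t/1 and wedge t, so DWL = t²/2.
t²/2 = 89.78 → t² = 179.56 → t = 13.4.

13.4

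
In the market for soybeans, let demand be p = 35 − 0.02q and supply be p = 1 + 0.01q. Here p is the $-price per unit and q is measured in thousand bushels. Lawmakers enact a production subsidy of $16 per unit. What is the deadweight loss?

$4266.67 thousand

Competitive equilibrium: 35 − 0.02q = 1 + 0.01q → q* = 1133.3333, p* = 12.3333.
The subsidy lowers effective supply by 16: p = 0.01q − 15.
New quantity: 35 − 0.02q = 0.01q − 15 → q' = 1666.6667.
Overproduction Δq = 1666.6667 − 1133.3333 = 533.3334; wedge = subsidy = 16.
Deadweight loss = ½ × 533.3334 × 16 = $4266.67 thousand.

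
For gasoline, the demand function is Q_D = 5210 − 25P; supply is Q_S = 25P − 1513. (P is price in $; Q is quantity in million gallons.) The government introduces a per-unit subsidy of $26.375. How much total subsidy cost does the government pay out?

In inverse form: demand P = 208.4 − 0.04Q, supply P = 60.52 + 0.04Q.
Competitive equilibrium: 208.4 − 0.04Q = 60.52 + 0.04Q → Q* = 1848.5, P* = 134.46.
The subsidy lowers effective supply by 26.375: P = 34.145 + 0.04Q.
New quantity: 208.4 − 0.04Q = 34.145 + 0.04Q → Q' = 2178.1875.
Total subsidy cost = 26.375 × 2178.1875 = $57449.70 million.

$57449.70 million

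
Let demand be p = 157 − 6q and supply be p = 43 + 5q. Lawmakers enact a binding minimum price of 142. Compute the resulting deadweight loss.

Competitive equilibrium: 157 − 6q = 43 + 5q → q* = 10.3636, p* = 94.8182.
At the floor p = 142, quantity demanded = (157 − 142)/6 = 2.5.
Sellers' marginal cost at q' = 2.5: 43 + 5·2.5 = 55.5.
Δq = 10.3636 − 2.5 = 7.8636; wedge = 142 − 55.5 = 86.5.
Welfare loss = ½ × 7.8636 × 86.5 = 340.10.

340.10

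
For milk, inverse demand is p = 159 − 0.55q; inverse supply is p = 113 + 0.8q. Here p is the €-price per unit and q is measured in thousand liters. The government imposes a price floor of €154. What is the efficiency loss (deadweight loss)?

Competitive equilibrium: 159 − 0.55q = 113 + 0.8q → q* = 34.0741, p* = 140.2593.
At the floor p = 154, quantity demanded = (159 − 154)/0.55 = 9.0909.
Sellers' marginal cost at q' = 9.0909: 113 + 0.8·9.0909 = 120.2727.
Δq = 34.0741 − 9.0909 = 24.9832; wedge = 154 − 120.2727 = 33.7273.
Deadweight loss = ½ × 24.9832 × 33.7273 = €421.31 thousand.

€421.31 thousand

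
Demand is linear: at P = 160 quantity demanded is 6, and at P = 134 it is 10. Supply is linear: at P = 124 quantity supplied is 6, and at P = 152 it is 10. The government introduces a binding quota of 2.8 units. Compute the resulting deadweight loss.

Demand slope = (134 − 160)/(10 − 6) = −6.5, so P = 199 − 6.5Q.
Supply slope = (152 − 124)/(10 − 6) = 7, so P = 82 + 7Q.
Competitive equilibrium: 199 − 6.5Q = 82 + 7Q → Q* = 8.6667, P* = 142.6667.
At Q = 2.8: demand price = 199 − 6.5·2.8 = 180.8; supply price = 82 + 7·2.8 = 101.6.
ΔQ = 8.6667 − 2.8 = 5.8667; wedge = 180.8 − 101.6 = 79.2.
Deadweight loss = ½ × 5.8667 × 79.2 = 232.32.

232.32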